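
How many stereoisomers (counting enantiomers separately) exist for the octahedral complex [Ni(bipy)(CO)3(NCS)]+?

Each bipy is bidentate and must span two cis positions.
The distinct arrangements are (2 in all): CO mer; CO fac.
Each arrangement has an internal mirror plane or centre of symmetry, so none is chiral.

2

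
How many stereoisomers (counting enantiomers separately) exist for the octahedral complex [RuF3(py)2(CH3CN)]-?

3

Working through the distinct placements yields 3 geometric isomers: F mer, py trans; F fac, py cis; F mer, py cis.
Each arrangement has an internal mirror plane or centre of symmetry, so none is chiral.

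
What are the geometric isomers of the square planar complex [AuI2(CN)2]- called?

There are 2 geometric isomers: I cis; I trans.

cis and trans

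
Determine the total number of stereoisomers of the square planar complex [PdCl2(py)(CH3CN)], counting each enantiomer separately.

A square has two trans pairs of vertices; adjacent vertices are cis.
Systematic placement gives 2 geometric isomers: Cl cis; Cl trans.
Each arrangement has an internal mirror plane or centre of symmetry, so none is chiral.

2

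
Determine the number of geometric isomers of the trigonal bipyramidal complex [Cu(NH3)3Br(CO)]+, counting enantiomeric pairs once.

A trigonal bipyramid has two axial and three equatorial sites, which are chemically inequivalent.
There are 4 geometric isomers: Br axial, CO axial; Br axial, CO equatorial; Br equatorial, CO axial; Br equatorial, CO equatorial.

4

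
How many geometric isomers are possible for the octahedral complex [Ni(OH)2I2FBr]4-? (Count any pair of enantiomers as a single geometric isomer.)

6

In an octahedral complex each vertex has one trans partner and four cis neighbours.
There are 6 geometric isomers: OH trans, I trans; OH cis, I cis (3 arrangements, 2 chiral); OH trans, I cis; OH cis, I trans.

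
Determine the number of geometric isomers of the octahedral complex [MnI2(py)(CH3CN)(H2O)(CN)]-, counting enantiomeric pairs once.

Systematic enumeration (placing each ligand type in turn and discarding arrangements equivalent by rotation or reflection) gives 9 geometric isomers.

9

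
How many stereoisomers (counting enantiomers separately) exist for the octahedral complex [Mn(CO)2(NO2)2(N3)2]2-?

The six octahedral sites form three mutually perpendicular trans pairs.
The distinct arrangements are (5 in all): CO trans, NO2 trans, N3 trans; CO trans, NO2 cis, N3 cis; CO cis, NO2 trans, N3 cis; CO cis, NO2 cis, N3 cis (chiral); CO cis, NO2 cis, N3 trans.
One of these lacks any improper symmetry element and so occurs as an enantiomeric pair, giving 5 + 1 = 6 stereoisomers in total.

6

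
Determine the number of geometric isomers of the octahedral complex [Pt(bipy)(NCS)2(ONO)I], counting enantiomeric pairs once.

Each bipy is bidentate and must span two cis positions.
The distinct arrangements are (4 in all): NCS cis (3 arrangements, 2 chiral); NCS trans.

4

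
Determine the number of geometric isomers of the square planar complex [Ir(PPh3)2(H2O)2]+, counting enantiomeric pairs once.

Working through the distinct placements yields 2 geometric isomers: PPh3 cis; PPh3 trans.

2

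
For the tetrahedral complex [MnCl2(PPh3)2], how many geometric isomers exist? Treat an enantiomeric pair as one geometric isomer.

In a tetrahedral complex all four positions are equivalent and every pair of ligands is adjacent — there is no cis/trans distinction.
Only one geometric arrangement is possible.

1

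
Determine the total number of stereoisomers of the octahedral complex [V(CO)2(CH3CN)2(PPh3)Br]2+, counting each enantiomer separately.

8

An octahedron has six vertices in three trans pairs; every non-trans pair is cis.
Working through the distinct placements yields 6 geometric isomers: CO cis, CH3CN cis (3 arrangements, 2 chiral); CO trans, CH3CN cis; CO cis, CH3CN trans; CO trans, CH3CN trans.
Of these, 2 lack any improper symmetry element and so occur as enantiomeric pairs, giving 6 + 2 = 8 stereoisomers in total.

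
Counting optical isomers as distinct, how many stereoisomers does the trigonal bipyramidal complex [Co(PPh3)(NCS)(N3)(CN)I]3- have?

20

In a trigonal bipyramid the two axial positions differ from the three equatorial ones.
Systematic enumeration (placing each ligand type in turn and discarding arrangements equivalent by rotation or reflection) gives 10 geometric isomers.
Of these, 10 lack any improper symmetry element and so occur as enantiomeric pairs, giving 10 + 10 = 20 stereoisomers in total.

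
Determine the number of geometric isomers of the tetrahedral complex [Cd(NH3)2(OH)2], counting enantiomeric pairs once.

Only one geometric arrangement is possible.

1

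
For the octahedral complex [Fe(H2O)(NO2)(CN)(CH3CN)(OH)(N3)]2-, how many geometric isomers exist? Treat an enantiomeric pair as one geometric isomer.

15

In an octahedral complex each vertex has one trans partner and four cis neighbours.
Placing the ligands in turn and identifying arrangements related by rotation or reflection leaves 15 distinct geometric isomers.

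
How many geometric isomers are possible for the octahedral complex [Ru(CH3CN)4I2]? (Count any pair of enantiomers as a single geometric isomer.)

2

The six octahedral sites form three mutually perpendicular trans pairs.
There are 2 geometric isomers: I trans; I cis.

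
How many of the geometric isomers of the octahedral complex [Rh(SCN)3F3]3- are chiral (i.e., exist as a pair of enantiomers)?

0

In an octahedral complex each vertex has one trans partner and four cis neighbours.
Working through the distinct placements yields 2 geometric isomers: SCN mer; SCN fac.
Each arrangement has an internal mirror plane or centre of symmetry, so none is chiral.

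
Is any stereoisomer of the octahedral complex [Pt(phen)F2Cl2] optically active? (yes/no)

yes

In an octahedral complex each vertex has one trans partner and four cis neighbours.
Each phen is bidentate and must span two cis positions.
The distinct arrangements are (3 in all): F cis, Cl trans; F cis, Cl cis (chiral); F trans, Cl cis.
One of these lacks any improper symmetry element and so occurs as an enantiomeric pair, giving 3 + 1 = 4 stereoisomers in total.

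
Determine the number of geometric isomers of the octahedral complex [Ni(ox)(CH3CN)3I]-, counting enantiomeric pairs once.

In an octahedral complex each vertex has one trans partner and four cis neighbours.
Each ox is bidentate and must span two cis positions.
There are 2 geometric isomers: CH3CN mer; CH3CN fac.

2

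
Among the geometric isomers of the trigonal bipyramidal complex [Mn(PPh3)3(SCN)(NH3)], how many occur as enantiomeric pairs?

0

In a trigonal bipyramid the two axial positions differ from the three equatorial ones.
There are 4 geometric isomers: SCN equatorial, NH3 axial; SCN axial, NH3 axial; SCN equatorial, NH3 equatorial; SCN axial, NH3 equatorial.
Each arrangement has an internal mirror plane or centre of symmetry, so none is chiral.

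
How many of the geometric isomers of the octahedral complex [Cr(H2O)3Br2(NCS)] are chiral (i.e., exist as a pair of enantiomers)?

0

Systematic placement gives 3 geometric isomers: H2O mer, Br trans; H2O fac, Br cis; H2O mer, Br cis.
Each arrangement has an internal mirror plane or centre of symmetry, so none is chiral.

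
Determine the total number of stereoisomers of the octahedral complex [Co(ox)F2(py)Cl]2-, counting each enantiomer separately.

6

Each ox is bidentate and must span two cis positions.
There are 4 geometric isomers: F cis (3 arrangements, 2 chiral); F trans.
Of these, 2 lack any improper symmetry element and so occur as enantiomeric pairs, giving 4 + 2 = 6 stereoisomers in total.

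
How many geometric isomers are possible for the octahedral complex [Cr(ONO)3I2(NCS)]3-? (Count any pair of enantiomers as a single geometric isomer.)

3

The six octahedral sites form three mutually perpendicular trans pairs.
Working through the distinct placements yields 3 geometric isomers: ONO mer, I trans; ONO mer, I cis; ONO fac, I cis.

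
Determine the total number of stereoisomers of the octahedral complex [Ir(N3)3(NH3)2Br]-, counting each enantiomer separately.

Working through the distinct placements yields 3 geometric isomers: N3 mer, NH3 trans; N3 fac, NH3 cis; N3 mer, NH3 cis.
Each arrangement has an internal mirror plane or centre of symmetry, so none is chiral.

3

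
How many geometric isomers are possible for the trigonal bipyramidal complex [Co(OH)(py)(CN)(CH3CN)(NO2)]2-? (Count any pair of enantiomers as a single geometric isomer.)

A trigonal bipyramid has two axial and three equatorial sites, which are chemically inequivalent.
Systematic enumeration (placing each ligand type in turn and discarding arrangements equivalent by rotation or reflection) gives 10 geometric isomers.

10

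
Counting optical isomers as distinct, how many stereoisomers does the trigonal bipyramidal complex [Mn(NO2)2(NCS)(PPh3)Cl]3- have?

A trigonal bipyramid has two axial and three equatorial sites, which are chemically inequivalent.
Placing the ligands in turn and identifying arrangements related by rotation or reflection leaves 7 distinct geometric isomers.
Of these, 3 lack any improper symmetry element and so occur as enantiomeric pairs, giving 7 + 3 = 10 stereoisomers in total.

10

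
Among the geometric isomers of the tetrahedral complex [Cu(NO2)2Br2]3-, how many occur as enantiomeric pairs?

0

In a tetrahedral complex all four positions are equivalent and every pair of ligands is adjacent — there is no cis/trans distinction.
Only one geometric arrangement is possible.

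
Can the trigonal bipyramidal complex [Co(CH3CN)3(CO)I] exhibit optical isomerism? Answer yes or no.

no

A trigonal bipyramid has two axial and three equatorial sites, which are chemically inequivalent.
The distinct arrangements are (4 in all): CO equatorial, I equatorial; CO axial, I equatorial; CO equatorial, I axial; CO axial, I axial.
Each arrangement has an internal mirror plane or centre of symmetry, so none is chiral.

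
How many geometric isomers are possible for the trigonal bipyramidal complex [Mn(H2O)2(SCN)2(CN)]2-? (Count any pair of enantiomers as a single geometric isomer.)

In a trigonal bipyramid the two axial positions differ from the three equatorial ones.
Exhaustive case analysis gives 5 geometric isomers.

5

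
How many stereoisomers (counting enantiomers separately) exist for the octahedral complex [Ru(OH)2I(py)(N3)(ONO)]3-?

Placing the ligands in turn and identifying arrangements related by rotation or reflection leaves 9 distinct geometric isomers.
Of these, 6 lack any improper symmetry element and so occur as enantiomeric pairs, giving 9 + 6 = 15 stereoisomers in total.

15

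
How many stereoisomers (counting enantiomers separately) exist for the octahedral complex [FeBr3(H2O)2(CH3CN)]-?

3

In an octahedral complex each vertex has one trans partner and four cis neighbours.
There are 3 geometric isomers: Br mer, H2O trans; Br mer, H2O cis; Br fac, H2O cis.
Each arrangement has an internal mirror plane or centre of symmetry, so none is chiral.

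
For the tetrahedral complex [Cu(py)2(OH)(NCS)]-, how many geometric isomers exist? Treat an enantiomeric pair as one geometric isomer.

1

All four vertices of a tetrahedron are equivalent and mutually adjacent, so cis/trans isomerism cannot arise.
Only one geometric arrangement is possible.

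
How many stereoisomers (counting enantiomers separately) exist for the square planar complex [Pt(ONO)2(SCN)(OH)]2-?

2

In a square planar complex each vertex has one trans partner and two cis neighbours.
Working through the distinct placements yields 2 geometric isomers: ONO cis; ONO trans.
Each arrangement has an internal mirror plane or centre of symmetry, so none is chiral.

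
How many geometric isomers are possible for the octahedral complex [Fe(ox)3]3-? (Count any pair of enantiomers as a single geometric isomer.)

Each ox is bidentate and must span two cis positions.
Only one geometric arrangement is possible; it has no improper symmetry element, so it exists as a pair of enantiomers (2 stereoisomers).

1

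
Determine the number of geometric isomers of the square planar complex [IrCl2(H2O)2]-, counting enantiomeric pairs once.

2

Working through the distinct placements yields 2 geometric isomers: Cl cis; Cl trans.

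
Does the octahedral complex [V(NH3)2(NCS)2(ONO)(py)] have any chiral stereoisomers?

yes

There are 6 geometric isomers: NH3 trans, NCS trans; NH3 cis, NCS trans; NH3 cis, NCS cis (3 arrangements, 2 chiral); NH3 trans, NCS cis.
Of these, 2 lack any improper symmetry element and so occur as enantiomeric pairs, giving 6 + 2 = 8 stereoisomers in total.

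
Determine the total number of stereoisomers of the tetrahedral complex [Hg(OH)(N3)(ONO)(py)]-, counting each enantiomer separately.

2

All four vertices of a tetrahedron are equivalent and mutually adjacent, so cis/trans isomerism cannot arise.
Only one geometric arrangement is possible; it has no improper symmetry element, so it exists as a pair of enantiomers (2 stereoisomers).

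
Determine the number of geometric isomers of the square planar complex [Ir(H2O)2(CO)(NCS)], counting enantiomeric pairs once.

2

In a square planar complex each vertex has one trans partner and two cis neighbours.
Working through the distinct placements yields 2 geometric isomers: H2O cis; H2O trans.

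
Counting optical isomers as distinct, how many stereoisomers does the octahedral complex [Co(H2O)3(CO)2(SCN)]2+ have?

The six octahedral sites form three mutually perpendicular trans pairs.
The distinct arrangements are (3 in all): H2O mer, CO trans; H2O fac, CO cis; H2O mer, CO cis.
Each arrangement has an internal mirror plane or centre of symmetry, so none is chiral.

3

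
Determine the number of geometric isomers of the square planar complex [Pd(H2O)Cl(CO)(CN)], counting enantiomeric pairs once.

3

In a square planar complex each vertex has one trans partner and two cis neighbours.
Working through the distinct placements yields 3 geometric isomers: (CN/Cl trans, CO/H2O trans); (CN/H2O trans, CO/Cl trans); (CN/CO trans, Cl/H2O trans).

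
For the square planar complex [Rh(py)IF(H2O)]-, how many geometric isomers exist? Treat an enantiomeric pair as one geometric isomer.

3

In a square planar complex each vertex has one trans partner and two cis neighbours.
The distinct arrangements are (3 in all): (F/I trans, H2O/py trans); (F/py trans, H2O/I trans); (F/H2O trans, I/py trans).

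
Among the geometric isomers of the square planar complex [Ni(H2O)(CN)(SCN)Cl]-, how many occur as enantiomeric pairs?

A square has two trans pairs of vertices; adjacent vertices are cis.
Working through the distinct placements yields 3 geometric isomers: (CN/H2O trans, Cl/SCN trans); (CN/SCN trans, Cl/H2O trans); (CN/Cl trans, H2O/SCN trans).
Each arrangement has an internal mirror plane or centre of symmetry, so none is chiral.

0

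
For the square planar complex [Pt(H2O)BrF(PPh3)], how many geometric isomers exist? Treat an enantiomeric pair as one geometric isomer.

3

A square has two trans pairs of vertices; adjacent vertices are cis.
The distinct arrangements are (3 in all): (Br/H2O trans, F/PPh3 trans); (Br/PPh3 trans, F/H2O trans); (Br/F trans, H2O/PPh3 trans).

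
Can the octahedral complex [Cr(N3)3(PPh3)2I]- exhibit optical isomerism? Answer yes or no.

Working through the distinct placements yields 3 geometric isomers: N3 mer, PPh3 trans; N3 fac, PPh3 cis; N3 mer, PPh3 cis.
Each arrangement has an internal mirror plane or centre of symmetry, so none is chiral.

no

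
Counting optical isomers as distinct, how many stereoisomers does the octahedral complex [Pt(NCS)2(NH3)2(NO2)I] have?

8

The six octahedral sites form three mutually perpendicular trans pairs.
The distinct arrangements are (6 in all): NCS cis, NH3 cis (3 arrangements, 2 chiral); NCS cis, NH3 trans; NCS trans, NH3 cis; NCS trans, NH3 trans.
Of these, 2 lack any improper symmetry element and so occur as enantiomeric pairs, giving 6 + 2 = 8 stereoisomers in total.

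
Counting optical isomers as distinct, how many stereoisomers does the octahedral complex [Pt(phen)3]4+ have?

An octahedron has six vertices in three trans pairs; every non-trans pair is cis.
Each phen is bidentate and must span two cis positions.
Only one geometric arrangement is possible; it has no improper symmetry element, so it exists as a pair of enantiomers (2 stereoisomers).

2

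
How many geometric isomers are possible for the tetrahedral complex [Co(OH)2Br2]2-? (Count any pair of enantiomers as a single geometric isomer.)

1

In a tetrahedral complex all four positions are equivalent and every pair of ligands is adjacent — there is no cis/trans distinction.
Only one geometric arrangement is possible.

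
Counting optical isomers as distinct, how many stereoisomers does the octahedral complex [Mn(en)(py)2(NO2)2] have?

4

An octahedron has six vertices in three trans pairs; every non-trans pair is cis.
Each en is bidentate and must span two cis positions.
There are 3 geometric isomers: py cis, NO2 trans; py trans, NO2 cis; py cis, NO2 cis (chiral).
One of these lacks any improper symmetry element and so occurs as an enantiomeric pair, giving 3 + 1 = 4 stereoisomers in total.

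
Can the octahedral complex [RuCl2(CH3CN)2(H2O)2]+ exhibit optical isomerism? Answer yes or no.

yes

An octahedron has six vertices in three trans pairs; every non-trans pair is cis.
Systematic placement gives 5 geometric isomers: Cl trans, CH3CN trans, H2O trans; Cl cis, CH3CN trans, H2O cis; Cl cis, CH3CN cis, H2O trans; Cl cis, CH3CN cis, H2O cis (chiral); Cl trans, CH3CN cis, H2O cis.
One of these lacks any improper symmetry element and so occurs as an enantiomeric pair, giving 5 + 1 = 6 stereoisomers in total.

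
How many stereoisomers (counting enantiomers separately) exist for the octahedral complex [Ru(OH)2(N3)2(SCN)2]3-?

In an octahedral complex each vertex has one trans partner and four cis neighbours.
Working through the distinct placements yields 5 geometric isomers: OH trans, N3 trans, SCN trans; OH cis, N3 trans, SCN cis; OH cis, N3 cis, SCN trans; OH cis, N3 cis, SCN cis (chiral); OH trans, N3 cis, SCN cis.
One of these lacks any improper symmetry element and so occurs as an enantiomeric pair, giving 5 + 1 = 6 stereoisomers in total.

6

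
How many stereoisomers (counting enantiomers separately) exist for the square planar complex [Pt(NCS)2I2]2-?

A square has two trans pairs of vertices; adjacent vertices are cis.
The distinct arrangements are (2 in all): NCS cis; NCS trans.
Each arrangement has an internal mirror plane or centre of symmetry, so none is chiral.

2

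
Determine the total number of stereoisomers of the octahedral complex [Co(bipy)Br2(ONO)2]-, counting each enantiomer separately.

The six octahedral sites form three mutually perpendicular trans pairs.
Each bipy is bidentate and must span two cis positions.
The distinct arrangements are (3 in all): Br trans, ONO cis; Br cis, ONO cis (chiral); Br cis, ONO trans.
One of these lacks any improper symmetry element and so occurs as an enantiomeric pair, giving 3 + 1 = 4 stereoisomers in total.

4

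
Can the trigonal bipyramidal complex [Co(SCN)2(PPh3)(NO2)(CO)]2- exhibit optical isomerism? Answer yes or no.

Placing the ligands in turn and identifying arrangements related by rotation or reflection leaves 7 distinct geometric isomers.
Of these, 3 lack any improper symmetry element and so occur as enantiomeric pairs, giving 7 + 3 = 10 stereoisomers in total.

yes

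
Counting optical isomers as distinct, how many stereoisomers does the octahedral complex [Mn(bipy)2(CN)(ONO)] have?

3

In an octahedral complex each vertex has one trans partner and four cis neighbours.
Each bipy is bidentate and must span two cis positions.
Working through the distinct placements yields 2 geometric isomers: CN and ONO mutually trans; CN and ONO mutually cis (chiral).
One of these lacks any improper symmetry element and so occurs as an enantiomeric pair, giving 2 + 1 = 3 stereoisomers in total.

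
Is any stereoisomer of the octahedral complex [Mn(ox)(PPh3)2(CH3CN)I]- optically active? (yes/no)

An octahedron has six vertices in three trans pairs; every non-trans pair is cis.
Each ox is bidentate and must span two cis positions.
Systematic placement gives 4 geometric isomers: PPh3 cis (3 arrangements, 2 chiral); PPh3 trans.
Of these, 2 lack any improper symmetry element and so occur as enantiomeric pairs, giving 4 + 2 = 6 stereoisomers in total.

yes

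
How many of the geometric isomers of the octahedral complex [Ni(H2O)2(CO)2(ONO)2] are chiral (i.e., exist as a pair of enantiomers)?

1

An octahedron has six vertices in three trans pairs; every non-trans pair is cis.
Systematic placement gives 5 geometric isomers: H2O trans, CO trans, ONO trans; H2O cis, CO trans, ONO cis; H2O cis, CO cis, ONO trans; H2O cis, CO cis, ONO cis (chiral); H2O trans, CO cis, ONO cis.
One of these lacks any improper symmetry element and so occurs as an enantiomeric pair, giving 5 + 1 = 6 stereoisomers in total.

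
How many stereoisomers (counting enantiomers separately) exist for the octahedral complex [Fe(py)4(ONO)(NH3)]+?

In an octahedral complex each vertex has one trans partner and four cis neighbours.
Systematic placement gives 2 geometric isomers: ONO and NH3 mutually trans; ONO and NH3 mutually cis.
Each arrangement has an internal mirror plane or centre of symmetry, so none is chiral.

2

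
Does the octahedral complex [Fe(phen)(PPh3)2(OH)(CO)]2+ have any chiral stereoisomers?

yes

In an octahedral complex each vertex has one trans partner and four cis neighbours.
Each phen is bidentate and must span two cis positions.
There are 4 geometric isomers: PPh3 cis (3 arrangements, 2 chiral); PPh3 trans.
Of these, 2 lack any improper symmetry element and so occur as enantiomeric pairs, giving 4 + 2 = 6 stereoisomers in total.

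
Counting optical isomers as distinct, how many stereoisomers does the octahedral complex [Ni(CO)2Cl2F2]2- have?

In an octahedral complex each vertex has one trans partner and four cis neighbours.
Systematic placement gives 5 geometric isomers: CO trans, Cl trans, F trans; CO trans, Cl cis, F cis; CO cis, Cl cis, F trans; CO cis, Cl cis, F cis (chiral); CO cis, Cl trans, F cis.
One of these lacks any improper symmetry element and so occurs as an enantiomeric pair, giving 5 + 1 = 6 stereoisomers in total.

6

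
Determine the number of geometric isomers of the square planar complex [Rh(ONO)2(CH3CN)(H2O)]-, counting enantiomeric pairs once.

2

A square has two trans pairs of vertices; adjacent vertices are cis.
Working through the distinct placements yields 2 geometric isomers: ONO cis; ONO trans.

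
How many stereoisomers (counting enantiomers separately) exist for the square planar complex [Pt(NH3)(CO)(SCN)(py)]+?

3

A square has two trans pairs of vertices; adjacent vertices are cis.
Working through the distinct placements yields 3 geometric isomers: (CO/SCN trans, NH3/py trans); (CO/py trans, NH3/SCN trans); (CO/NH3 trans, SCN/py trans).
Each arrangement has an internal mirror plane or centre of symmetry, so none is chiral.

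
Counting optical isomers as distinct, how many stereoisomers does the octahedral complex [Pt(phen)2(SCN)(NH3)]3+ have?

3

In an octahedral complex each vertex has one trans partner and four cis neighbours.
Each phen is bidentate and must span two cis positions.
Systematic placement gives 2 geometric isomers: SCN and NH3 mutually trans; SCN and NH3 mutually cis (chiral).
One of these lacks any improper symmetry element and so occurs as an enantiomeric pair, giving 2 + 1 = 3 stereoisomers in total.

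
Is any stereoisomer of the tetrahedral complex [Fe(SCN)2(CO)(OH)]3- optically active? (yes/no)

In a tetrahedral complex all four positions are equivalent and every pair of ligands is adjacent — there is no cis/trans distinction.
Only one geometric arrangement is possible.

no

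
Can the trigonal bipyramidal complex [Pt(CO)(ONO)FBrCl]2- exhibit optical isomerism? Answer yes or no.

yes

In a trigonal bipyramid the two axial positions differ from the three equatorial ones.
Systematic enumeration (placing each ligand type in turn and discarding arrangements equivalent by rotation or reflection) gives 10 geometric isomers.
Of these, 10 lack any improper symmetry element and so occur as enantiomeric pairs, giving 10 + 10 = 20 stereoisomers in total.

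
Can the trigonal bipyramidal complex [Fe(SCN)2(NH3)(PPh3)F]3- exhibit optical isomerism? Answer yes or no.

A trigonal bipyramid has two axial and three equatorial sites, which are chemically inequivalent.
Systematic enumeration (placing each ligand type in turn and discarding arrangements equivalent by rotation or reflection) gives 7 geometric isomers.
Of these, 3 lack any improper symmetry element and so occur as enantiomeric pairs, giving 7 + 3 = 10 stereoisomers in total.

yes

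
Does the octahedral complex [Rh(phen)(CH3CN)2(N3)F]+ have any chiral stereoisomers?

In an octahedral complex each vertex has one trans partner and four cis neighbours.
Each phen is bidentate and must span two cis positions.
There are 4 geometric isomers: CH3CN trans; CH3CN cis (3 arrangements, 2 chiral).
Of these, 2 lack any improper symmetry element and so occur as enantiomeric pairs, giving 4 + 2 = 6 stereoisomers in total.

yes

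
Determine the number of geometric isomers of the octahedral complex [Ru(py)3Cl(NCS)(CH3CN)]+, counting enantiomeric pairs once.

An octahedron has six vertices in three trans pairs; every non-trans pair is cis.
Working through the distinct placements yields 4 geometric isomers: py mer (3 arrangements); py fac (chiral).

4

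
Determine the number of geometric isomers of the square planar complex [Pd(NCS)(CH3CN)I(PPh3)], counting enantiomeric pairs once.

In a square planar complex each vertex has one trans partner and two cis neighbours.
Working through the distinct placements yields 3 geometric isomers: (CH3CN/NCS trans, I/PPh3 trans); (CH3CN/PPh3 trans, I/NCS trans); (CH3CN/I trans, NCS/PPh3 trans).

3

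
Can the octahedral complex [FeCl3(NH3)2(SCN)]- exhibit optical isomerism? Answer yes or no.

no

The distinct arrangements are (3 in all): Cl mer, NH3 cis; Cl mer, NH3 trans; Cl fac, NH3 cis.
Each arrangement has an internal mirror plane or centre of symmetry, so none is chiral.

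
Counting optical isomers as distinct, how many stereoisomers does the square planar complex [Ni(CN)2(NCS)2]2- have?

In a square planar complex each vertex has one trans partner and two cis neighbours.
The distinct arrangements are (2 in all): CN cis; CN trans.
Each arrangement has an internal mirror plane or centre of symmetry, so none is chiral.

2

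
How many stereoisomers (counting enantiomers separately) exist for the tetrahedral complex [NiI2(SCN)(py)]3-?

All four vertices of a tetrahedron are equivalent and mutually adjacent, so cis/trans isomerism cannot arise.
Only one geometric arrangement is possible.

1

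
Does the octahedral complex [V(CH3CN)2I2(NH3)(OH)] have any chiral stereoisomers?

yes

The six octahedral sites form three mutually perpendicular trans pairs.
The distinct arrangements are (6 in all): CH3CN trans, I trans; CH3CN trans, I cis; CH3CN cis, I cis (3 arrangements, 2 chiral); CH3CN cis, I trans.
Of these, 2 lack any improper symmetry element and so occur as enantiomeric pairs, giving 6 + 2 = 8 stereoisomers in total.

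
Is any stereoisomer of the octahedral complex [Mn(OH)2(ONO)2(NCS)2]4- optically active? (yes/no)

In an octahedral complex each vertex has one trans partner and four cis neighbours.
Systematic placement gives 5 geometric isomers: OH trans, ONO trans, NCS trans; OH cis, ONO cis, NCS trans; OH cis, ONO trans, NCS cis; OH cis, ONO cis, NCS cis (chiral); OH trans, ONO cis, NCS cis.
One of these lacks any improper symmetry element and so occurs as an enantiomeric pair, giving 5 + 1 = 6 stereoisomers in total.

yes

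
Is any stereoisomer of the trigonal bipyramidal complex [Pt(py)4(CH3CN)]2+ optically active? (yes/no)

Systematic placement gives 2 geometric isomers: CH3CN axial; CH3CN equatorial.
Each arrangement has an internal mirror plane or centre of symmetry, so none is chiral.

no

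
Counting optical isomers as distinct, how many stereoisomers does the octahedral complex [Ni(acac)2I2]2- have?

In an octahedral complex each vertex has one trans partner and four cis neighbours.
Each acac is bidentate and must span two cis positions.
There are 2 geometric isomers: I trans; I cis (chiral).
One of these lacks any improper symmetry element and so occurs as an enantiomeric pair, giving 2 + 1 = 3 stereoisomers in total.

3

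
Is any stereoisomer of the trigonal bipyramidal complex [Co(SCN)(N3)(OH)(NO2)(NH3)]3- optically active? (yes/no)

yes

In a trigonal bipyramid the two axial positions differ from the three equatorial ones.
Placing the ligands in turn and identifying arrangements related by rotation or reflection leaves 10 distinct geometric isomers.
Of these, 10 lack any improper symmetry element and so occur as enantiomeric pairs, giving 10 + 10 = 20 stereoisomers in total.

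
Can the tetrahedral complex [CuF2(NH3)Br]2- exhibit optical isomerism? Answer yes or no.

no

All four vertices of a tetrahedron are equivalent and mutually adjacent, so cis/trans isomerism cannot arise.
Only one geometric arrangement is possible.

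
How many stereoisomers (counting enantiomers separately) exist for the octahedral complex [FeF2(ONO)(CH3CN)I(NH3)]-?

In an octahedral complex each vertex has one trans partner and four cis neighbours.
Exhaustive case analysis gives 9 geometric isomers.
Of these, 6 lack any improper symmetry element and so occur as enantiomeric pairs, giving 9 + 6 = 15 stereoisomers in total.

15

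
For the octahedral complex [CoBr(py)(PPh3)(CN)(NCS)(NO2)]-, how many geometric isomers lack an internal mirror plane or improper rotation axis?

15

The six octahedral sites form three mutually perpendicular trans pairs.
Exhaustive case analysis gives 15 geometric isomers.
Of these, 15 lack any improper symmetry element and so occur as enantiomeric pairs, giving 15 + 15 = 30 stereoisomers in total.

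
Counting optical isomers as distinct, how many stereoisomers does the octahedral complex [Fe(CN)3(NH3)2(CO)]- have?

3

The six octahedral sites form three mutually perpendicular trans pairs.
There are 3 geometric isomers: CN mer, NH3 trans; CN mer, NH3 cis; CN fac, NH3 cis.
Each arrangement has an internal mirror plane or centre of symmetry, so none is chiral.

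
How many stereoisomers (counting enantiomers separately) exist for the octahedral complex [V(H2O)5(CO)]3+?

1

An octahedron has six vertices in three trans pairs; every non-trans pair is cis.
Only one geometric arrangement is possible.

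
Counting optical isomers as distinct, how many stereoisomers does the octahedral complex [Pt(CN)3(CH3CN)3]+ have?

2

The six octahedral sites form three mutually perpendicular trans pairs.
There are 2 geometric isomers: CN mer; CN fac.
Each arrangement has an internal mirror plane or centre of symmetry, so none is chiral.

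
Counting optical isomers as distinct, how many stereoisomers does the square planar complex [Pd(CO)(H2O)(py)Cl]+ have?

In a square planar complex each vertex has one trans partner and two cis neighbours.
Systematic placement gives 3 geometric isomers: (CO/H2O trans, Cl/py trans); (CO/py trans, Cl/H2O trans); (CO/Cl trans, H2O/py trans).
Each arrangement has an internal mirror plane or centre of symmetry, so none is chiral.

3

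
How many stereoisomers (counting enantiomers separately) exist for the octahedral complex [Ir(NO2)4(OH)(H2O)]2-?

2

An octahedron has six vertices in three trans pairs; every non-trans pair is cis.
Systematic placement gives 2 geometric isomers: OH and H2O mutually cis; OH and H2O mutually trans.
Each arrangement has an internal mirror plane or centre of symmetry, so none is chiral.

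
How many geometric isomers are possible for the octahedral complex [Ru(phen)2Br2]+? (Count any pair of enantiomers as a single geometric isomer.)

2

Each phen is bidentate and must span two cis positions.
There are 2 geometric isomers: Br trans; Br cis (chiral).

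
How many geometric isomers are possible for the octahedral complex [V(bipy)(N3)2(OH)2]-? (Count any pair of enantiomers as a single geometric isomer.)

In an octahedral complex each vertex has one trans partner and four cis neighbours.
Each bipy is bidentate and must span two cis positions.
Systematic placement gives 3 geometric isomers: N3 trans, OH cis; N3 cis, OH cis (chiral); N3 cis, OH trans.

3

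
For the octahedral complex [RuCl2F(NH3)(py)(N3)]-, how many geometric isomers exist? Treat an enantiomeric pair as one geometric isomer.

Placing the ligands in turn and identifying arrangements related by rotation or reflection leaves 9 distinct geometric isomers.

9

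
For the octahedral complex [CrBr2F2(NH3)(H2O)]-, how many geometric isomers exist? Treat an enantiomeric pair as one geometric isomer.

The six octahedral sites form three mutually perpendicular trans pairs.
Systematic placement gives 6 geometric isomers: Br trans, F trans; Br trans, F cis; Br cis, F cis (3 arrangements, 2 chiral); Br cis, F trans.

6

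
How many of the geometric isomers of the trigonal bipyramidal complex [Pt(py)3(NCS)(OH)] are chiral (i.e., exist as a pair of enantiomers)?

In a trigonal bipyramid the two axial positions differ from the three equatorial ones.
There are 4 geometric isomers: NCS axial, OH axial; NCS axial, OH equatorial; NCS equatorial, OH axial; NCS equatorial, OH equatorial.
Each arrangement has an internal mirror plane or centre of symmetry, so none is chiral.

0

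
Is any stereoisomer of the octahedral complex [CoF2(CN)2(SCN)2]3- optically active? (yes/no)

An octahedron has six vertices in three trans pairs; every non-trans pair is cis.
Systematic placement gives 5 geometric isomers: F trans, CN trans, SCN trans; F cis, CN trans, SCN cis; F cis, CN cis, SCN trans; F cis, CN cis, SCN cis (chiral); F trans, CN cis, SCN cis.
One of these lacks any improper symmetry element and so occurs as an enantiomeric pair, giving 5 + 1 = 6 stereoisomers in total.

yes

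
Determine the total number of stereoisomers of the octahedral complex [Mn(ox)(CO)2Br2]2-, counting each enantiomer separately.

4

In an octahedral complex each vertex has one trans partner and four cis neighbours.
Each ox is bidentate and must span two cis positions.
Working through the distinct placements yields 3 geometric isomers: CO cis, Br trans; CO cis, Br cis (chiral); CO trans, Br cis.
One of these lacks any improper symmetry element and so occurs as an enantiomeric pair, giving 3 + 1 = 4 stereoisomers in total.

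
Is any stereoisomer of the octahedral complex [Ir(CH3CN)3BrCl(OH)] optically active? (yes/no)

There are 4 geometric isomers: CH3CN mer (3 arrangements); CH3CN fac (chiral).
One of these lacks any improper symmetry element and so occurs as an enantiomeric pair, giving 4 + 1 = 5 stereoisomers in total.

yes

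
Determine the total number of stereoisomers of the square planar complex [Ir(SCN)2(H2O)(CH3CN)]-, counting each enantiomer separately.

In a square planar complex each vertex has one trans partner and two cis neighbours.
Working through the distinct placements yields 2 geometric isomers: SCN cis; SCN trans.
Each arrangement has an internal mirror plane or centre of symmetry, so none is chiral.

2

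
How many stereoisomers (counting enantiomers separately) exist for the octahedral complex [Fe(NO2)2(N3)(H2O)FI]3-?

Systematic enumeration (placing each ligand type in turn and discarding arrangements equivalent by rotation or reflection) gives 9 geometric isomers.
Of these, 6 lack any improper symmetry element and so occur as enantiomeric pairs, giving 9 + 6 = 15 stereoisomers in total.

15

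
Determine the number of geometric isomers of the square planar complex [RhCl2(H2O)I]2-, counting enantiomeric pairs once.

2

A square has two trans pairs of vertices; adjacent vertices are cis.
Working through the distinct placements yields 2 geometric isomers: Cl cis; Cl trans.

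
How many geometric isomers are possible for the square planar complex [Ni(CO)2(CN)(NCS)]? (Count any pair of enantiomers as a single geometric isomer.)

2

A square has two trans pairs of vertices; adjacent vertices are cis.
Systematic placement gives 2 geometric isomers: CO cis; CO trans.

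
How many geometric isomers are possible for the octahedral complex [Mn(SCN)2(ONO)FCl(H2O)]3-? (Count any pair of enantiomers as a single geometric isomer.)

9

An octahedron has six vertices in three trans pairs; every non-trans pair is cis.
Exhaustive case analysis gives 9 geometric isomers.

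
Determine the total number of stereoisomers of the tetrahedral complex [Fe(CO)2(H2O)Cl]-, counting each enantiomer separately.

All four vertices of a tetrahedron are equivalent and mutually adjacent, so cis/trans isomerism cannot arise.
Only one geometric arrangement is possible.

1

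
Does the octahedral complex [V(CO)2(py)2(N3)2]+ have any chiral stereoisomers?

yes

In an octahedral complex each vertex has one trans partner and four cis neighbours.
The distinct arrangements are (5 in all): CO trans, py trans, N3 trans; CO trans, py cis, N3 cis; CO cis, py trans, N3 cis; CO cis, py cis, N3 cis (chiral); CO cis, py cis, N3 trans.
One of these lacks any improper symmetry element and so occurs as an enantiomeric pair, giving 5 + 1 = 6 stereoisomers in total.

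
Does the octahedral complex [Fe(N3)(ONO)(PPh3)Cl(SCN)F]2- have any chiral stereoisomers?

The six octahedral sites form three mutually perpendicular trans pairs.
Systematic enumeration (placing each ligand type in turn and discarding arrangements equivalent by rotation or reflection) gives 15 geometric isomers.
Of these, 15 lack any improper symmetry element and so occur as enantiomeric pairs, giving 15 + 15 = 30 stereoisomers in total.

yes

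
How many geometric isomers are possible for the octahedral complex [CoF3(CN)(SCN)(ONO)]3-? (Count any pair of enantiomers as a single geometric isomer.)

4

The six octahedral sites form three mutually perpendicular trans pairs.
The distinct arrangements are (4 in all): F mer (3 arrangements); F fac (chiral).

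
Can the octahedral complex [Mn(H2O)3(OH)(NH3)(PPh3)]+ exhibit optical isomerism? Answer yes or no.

yes

In an octahedral complex each vertex has one trans partner and four cis neighbours.
There are 4 geometric isomers: H2O mer (3 arrangements); H2O fac (chiral).
One of these lacks any improper symmetry element and so occurs as an enantiomeric pair, giving 4 + 1 = 5 stereoisomers in total.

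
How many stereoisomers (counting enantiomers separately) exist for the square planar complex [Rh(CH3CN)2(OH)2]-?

2

There are 2 geometric isomers: CH3CN cis; CH3CN trans.
Each arrangement has an internal mirror plane or centre of symmetry, so none is chiral.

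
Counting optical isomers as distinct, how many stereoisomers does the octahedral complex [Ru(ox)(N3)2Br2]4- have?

4

Each ox is bidentate and must span two cis positions.
The distinct arrangements are (3 in all): N3 cis, Br trans; N3 cis, Br cis (chiral); N3 trans, Br cis.
One of these lacks any improper symmetry element and so occurs as an enantiomeric pair, giving 3 + 1 = 4 stereoisomers in total.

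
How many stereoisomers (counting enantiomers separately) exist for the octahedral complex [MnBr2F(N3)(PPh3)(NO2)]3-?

The six octahedral sites form three mutually perpendicular trans pairs.
Systematic enumeration (placing each ligand type in turn and discarding arrangements equivalent by rotation or reflection) gives 9 geometric isomers.
Of these, 6 lack any improper symmetry element and so occur as enantiomeric pairs, giving 9 + 6 = 15 stereoisomers in total.

15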